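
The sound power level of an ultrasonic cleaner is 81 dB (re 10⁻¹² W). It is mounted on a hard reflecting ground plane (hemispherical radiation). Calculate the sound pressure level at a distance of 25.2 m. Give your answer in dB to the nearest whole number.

The power spreads over a hemisphere of area 2π·r², so L_p = L_w − 10·log₁₀(2π·r²).
2π·r² = 3990 m², 10·log₁₀ of that is 36.010 dB.
L_p = 81 − 36.010 = 44.99 dB.

45 dB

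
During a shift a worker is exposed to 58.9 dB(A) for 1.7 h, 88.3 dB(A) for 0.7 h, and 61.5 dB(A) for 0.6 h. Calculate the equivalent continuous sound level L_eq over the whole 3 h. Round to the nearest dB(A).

82 dB(A)

The energy average is taken in the linear domain: L_eq = 10·log₁₀[(Σ tᵢ·10^(Lᵢ/10))/T], T = 3 h.
Σ tᵢ·10^(Lᵢ/10) = 1.7·10^(58.9/10) + 0.7·10^(88.3/10) + 0.6·10^(61.5/10) = 4.754e+08.
L_eq = 10·log₁₀(4.754e+08/3) = 82.00 dB(A).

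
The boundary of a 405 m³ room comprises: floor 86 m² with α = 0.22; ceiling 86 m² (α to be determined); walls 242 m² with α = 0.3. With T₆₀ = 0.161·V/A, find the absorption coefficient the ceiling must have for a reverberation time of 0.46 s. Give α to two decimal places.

0.58

From T₆₀ = 0.161·V/A, the target T₆₀ = 0.46 s needs A = 0.161·405/0.46 = 141.75 m².
Absorption from the other surfaces = 86·0.22 + 242·0.3 = 91.52 m², so the ceiling must supply 50.23 m² over 86 m².
α = 50.23/86 = 0.584.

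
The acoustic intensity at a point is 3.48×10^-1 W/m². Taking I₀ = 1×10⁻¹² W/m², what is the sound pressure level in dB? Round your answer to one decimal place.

115.4 dB

I/I₀ = 3.48×10^-1/10⁻¹² = 3.48×10^11, and L = 10·log₁₀(I/I₀).
L = 10·(0.5416 + 11) = 115.42 dB.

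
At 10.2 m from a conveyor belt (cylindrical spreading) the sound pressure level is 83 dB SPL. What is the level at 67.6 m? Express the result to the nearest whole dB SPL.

For a line source, L₂ = L₁ − 10·log₁₀(r₂/r₁).
L₂ = 83 − 10·log₁₀(67.6/10.2) = 83 − 8.213 = 74.79 dB SPL.

75 dB SPL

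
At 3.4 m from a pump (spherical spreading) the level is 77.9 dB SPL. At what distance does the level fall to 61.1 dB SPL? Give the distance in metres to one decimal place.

23.5 m

For a point source L₁ − L₂ = 20·log₁₀(r₂/r₁), so r₂ = r₁·10^((L₁−L₂)/20).
r₂ = 3.4·10^((77.9−61.1)/20) = 3.4·10^(16.8/20) = 23.52 m.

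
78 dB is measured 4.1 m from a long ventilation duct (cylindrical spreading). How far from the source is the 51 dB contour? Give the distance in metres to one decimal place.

2054.9 m

Line-source spreading drops the level by 10·log₁₀(r₂/r₁); inverting, r₂/r₁ = 10^(ΔL/10).
r₂ = 4.1·10^((78−51)/10) = 4.1·10^(27.0/10) = 2054.87 m.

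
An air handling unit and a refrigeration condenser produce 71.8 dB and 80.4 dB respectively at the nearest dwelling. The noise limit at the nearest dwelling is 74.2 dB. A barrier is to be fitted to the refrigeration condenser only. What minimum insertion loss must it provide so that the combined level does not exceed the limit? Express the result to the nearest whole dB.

Everything except the refrigeration condenser sums to 10^(71.8/10) = 1.514e+07 in linear terms, 71.80 dB.
The limit corresponds to 10^(74.2/10) = 2.630e+07; subtracting the fixed part leaves 1.117e+07 for the refrigeration condenser, i.e. 70.48 dB.
So the refrigeration condenser must be reduced from 80.4 to 70.48 dB: IL = 9.92 dB.

10 dB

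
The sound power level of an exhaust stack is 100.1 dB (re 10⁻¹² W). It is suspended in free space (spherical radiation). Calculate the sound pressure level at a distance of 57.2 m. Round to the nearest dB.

Free-field spherical radiation: L_p = L_w − 10·log₁₀(4π·r²), r = 57.2 m.
4π·r² = 4.112e+04 m², 10·log₁₀ of that is 46.140 dB.
L_p = 100.1 − 46.140 = 53.96 dB.

54 dB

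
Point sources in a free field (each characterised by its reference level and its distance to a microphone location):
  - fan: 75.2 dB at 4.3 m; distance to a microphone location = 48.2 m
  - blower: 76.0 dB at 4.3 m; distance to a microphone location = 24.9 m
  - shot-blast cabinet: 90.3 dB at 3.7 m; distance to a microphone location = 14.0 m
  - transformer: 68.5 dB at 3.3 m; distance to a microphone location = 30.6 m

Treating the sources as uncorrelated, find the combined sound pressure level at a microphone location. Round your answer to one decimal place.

78.8 dB

First find each source's level at the receiver (point-source: −20·log₁₀(r/r_ref)), then combine on an intensity basis.
fan: 75.2 − 20·log₁₀(48.2/4.3) = 75.2 − 20.99 = 54.21 dB.
blower: 76.0 − 20·log₁₀(24.9/4.3) = 76.0 − 15.25 = 60.75 dB.
shot-blast cabinet: 90.3 − 20·log₁₀(14.0/3.7) = 90.3 − 11.56 = 78.74 dB.
transformer: 68.5 − 20·log₁₀(30.6/3.3) = 68.5 − 19.34 = 49.16 dB.
Σ 10^(L/10) = 7.638e+07 → L_total = 10·log₁₀(7.638e+07) = 78.83 dB.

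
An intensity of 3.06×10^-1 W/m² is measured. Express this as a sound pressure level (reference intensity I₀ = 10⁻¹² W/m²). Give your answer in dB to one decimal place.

L = 10·log₁₀(I/I₀) = 10·log₁₀(3.06×10^-1/10⁻¹²) = 10·log₁₀(3.06×10^11).
L = 10·(0.4857 + 11) = 114.86 dB.

114.9 dB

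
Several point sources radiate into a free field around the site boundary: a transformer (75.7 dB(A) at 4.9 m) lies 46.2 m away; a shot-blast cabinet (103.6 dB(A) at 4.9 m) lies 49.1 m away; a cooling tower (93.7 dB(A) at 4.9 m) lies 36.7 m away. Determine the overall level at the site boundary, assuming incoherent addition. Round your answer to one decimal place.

84.3 dB(A)

First find each source's level at the receiver (point-source: −20·log₁₀(r/r_ref)), then combine on an intensity basis.
transformer: 75.7 − 20·log₁₀(46.2/4.9) = 75.7 − 19.49 = 56.21 dB(A).
shot-blast cabinet: 103.6 − 20·log₁₀(49.1/4.9) = 103.6 − 20.02 = 83.58 dB(A).
cooling tower: 93.7 − 20·log₁₀(36.7/4.9) = 93.7 − 17.49 = 76.21 dB(A).
Σ 10^(L/10) = 2.704e+08 → L_total = 10·log₁₀(2.704e+08) = 84.32 dB(A).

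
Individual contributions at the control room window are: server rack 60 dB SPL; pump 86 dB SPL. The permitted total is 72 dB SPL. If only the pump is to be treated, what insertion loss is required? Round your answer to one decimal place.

The untreated sources together contribute 10^(60/10) = 1.000e+06, i.e. 60.00 dB SPL.
The limit corresponds to 10^(72/10) = 1.585e+07; subtracting the fixed part leaves 1.485e+07 for the pump, i.e. 71.72 dB SPL.
So the pump must be reduced from 86 to 71.72 dB SPL: IL = 14.28 dB.

14.3 dB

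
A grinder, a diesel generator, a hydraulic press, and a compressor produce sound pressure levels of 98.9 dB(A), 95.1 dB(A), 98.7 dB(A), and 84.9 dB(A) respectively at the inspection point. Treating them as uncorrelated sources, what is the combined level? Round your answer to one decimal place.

102.7 dB(A)

For uncorrelated sources the intensities add, so convert each level to linear form, sum, and take 10·log₁₀ of the total.
Σ 10^(L/10) = 10^(98.9/10) + 10^(95.1/10) + 10^(98.7/10) + 10^(84.9/10) = 1.872e+10.
L_total = 10·log₁₀(1.872e+10) = 102.72 dB(A).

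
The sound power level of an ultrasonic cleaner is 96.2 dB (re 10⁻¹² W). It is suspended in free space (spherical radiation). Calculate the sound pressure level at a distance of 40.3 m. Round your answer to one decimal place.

53.1 dB

Free-field spherical radiation: L_p = L_w − 10·log₁₀(4π·r²), r = 40.3 m.
4π·r² = 2.041e+04 m², 10·log₁₀ of that is 43.098 dB.
L_p = 96.2 − 43.098 = 53.10 dB.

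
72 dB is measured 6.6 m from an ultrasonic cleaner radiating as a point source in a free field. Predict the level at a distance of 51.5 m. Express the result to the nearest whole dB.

54 dB

Point-source attenuation: ΔL = 20·log₁₀(r₂/r₁) = 20·log₁₀(51.5/6.6) = 17.845 dB.
L₂ = 72 − 20·log₁₀(51.5/6.6) = 72 − 17.845 = 54.15 dB.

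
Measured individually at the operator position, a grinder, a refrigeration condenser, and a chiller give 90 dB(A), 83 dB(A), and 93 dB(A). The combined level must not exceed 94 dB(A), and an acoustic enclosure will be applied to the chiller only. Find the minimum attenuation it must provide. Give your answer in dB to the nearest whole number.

The untreated sources together contribute 10^(90/10) + 10^(83/10) = 1.200e+09, i.e. 90.79 dB(A).
To meet 94 dB(A) overall, the treated chiller may contribute at most 10^(94/10) − 1.200e+09 = 1.312e+09, i.e. 91.18 dB(A).
Required insertion loss = 93 − 91.18 = 1.82 dB.

2 dB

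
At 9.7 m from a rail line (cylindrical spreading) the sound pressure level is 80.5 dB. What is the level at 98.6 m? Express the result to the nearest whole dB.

Line-source attenuation: ΔL = 10·log₁₀(r₂/r₁) = 10·log₁₀(98.6/9.7) = 10.071 dB.
L₂ = 80.5 − 10·log₁₀(98.6/9.7) = 80.5 − 10.071 = 70.43 dB.

70 dB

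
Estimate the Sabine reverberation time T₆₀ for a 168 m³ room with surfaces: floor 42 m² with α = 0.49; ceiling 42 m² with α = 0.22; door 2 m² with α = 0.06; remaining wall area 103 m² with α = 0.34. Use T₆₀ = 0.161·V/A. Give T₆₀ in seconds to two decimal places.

0.42 s

A = Σ Sᵢαᵢ = 42·0.49 + 42·0.22 + 2·0.06 + 103·0.34 = 64.96 m².
T₆₀ = 0.161 × 168 / 64.96 = 0.416 s.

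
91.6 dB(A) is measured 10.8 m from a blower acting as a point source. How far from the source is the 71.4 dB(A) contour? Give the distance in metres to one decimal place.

110.5 m

Point-source spreading drops the level by 20·log₁₀(r₂/r₁); inverting, r₂/r₁ = 10^(ΔL/20).
r₂ = 10.8·10^((91.6−71.4)/20) = 10.8·10^(20.2/20) = 110.52 m.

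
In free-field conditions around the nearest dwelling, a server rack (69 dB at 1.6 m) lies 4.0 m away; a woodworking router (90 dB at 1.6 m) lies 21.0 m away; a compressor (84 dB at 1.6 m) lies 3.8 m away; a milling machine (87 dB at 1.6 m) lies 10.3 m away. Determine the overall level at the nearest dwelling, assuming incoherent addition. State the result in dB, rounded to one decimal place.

Apply inverse-square spreading to bring every level to the receiver, then sum 10^(L/10).
server rack: 69 − 20·log₁₀(4.0/1.6) = 69 − 7.96 = 61.04 dB.
woodworking router: 90 − 20·log₁₀(21.0/1.6) = 90 − 22.36 = 67.64 dB.
compressor: 84 − 20·log₁₀(3.8/1.6) = 84 − 7.51 = 76.49 dB.
milling machine: 87 − 20·log₁₀(10.3/1.6) = 87 − 16.17 = 70.83 dB.
Σ 10^(L/10) = 6.370e+07 → L_total = 10·log₁₀(6.370e+07) = 78.04 dB.

78.0 dB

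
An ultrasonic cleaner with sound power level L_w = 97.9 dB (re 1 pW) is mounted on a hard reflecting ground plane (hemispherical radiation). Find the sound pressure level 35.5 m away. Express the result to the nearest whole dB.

59 dB

Free-field hemispherical radiation: L_p = L_w − 10·log₁₀(2π·r²), r = 35.5 m.
2π·r² = 7918 m², 10·log₁₀ of that is 38.986 dB.
L_p = 97.9 − 38.986 = 58.91 dB.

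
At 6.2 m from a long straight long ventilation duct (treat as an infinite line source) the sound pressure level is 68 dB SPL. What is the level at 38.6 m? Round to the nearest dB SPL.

For a line source, L₂ = L₁ − 10·log₁₀(r₂/r₁).
L₂ = 68 − 10·log₁₀(38.6/6.2) = 68 − 7.942 = 60.06 dB SPL.

60 dB SPL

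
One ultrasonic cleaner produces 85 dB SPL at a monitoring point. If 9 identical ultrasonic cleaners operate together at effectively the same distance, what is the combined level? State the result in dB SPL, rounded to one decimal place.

94.5 dB SPL

N identical incoherent sources raise the level by 10·log₁₀ N.
L_total = 85 + 10·log₁₀(9) = 85 + 9.542 = 94.54 dB SPL.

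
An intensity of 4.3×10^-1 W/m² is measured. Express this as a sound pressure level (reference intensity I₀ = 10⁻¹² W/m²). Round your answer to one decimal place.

Dividing by I₀ shifts the exponent by 12: I/I₀ = 4.3×10^11.
L = 10·(0.6335 + 11) = 116.33 dB.

116.3 dB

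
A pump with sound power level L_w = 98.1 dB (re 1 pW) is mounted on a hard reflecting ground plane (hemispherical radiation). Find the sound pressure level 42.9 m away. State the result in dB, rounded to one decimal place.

Free-field hemispherical radiation: L_p = L_w − 10·log₁₀(2π·r²), r = 42.9 m.
2π·r² = 1.156e+04 m², 10·log₁₀ of that is 40.631 dB.
L_p = 98.1 − 40.631 = 57.47 dB.

57.5 dB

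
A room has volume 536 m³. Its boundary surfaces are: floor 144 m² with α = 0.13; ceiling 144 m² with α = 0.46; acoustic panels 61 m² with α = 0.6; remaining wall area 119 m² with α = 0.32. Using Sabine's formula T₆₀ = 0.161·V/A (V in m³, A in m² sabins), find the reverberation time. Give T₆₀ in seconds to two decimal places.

0.54 s

Total absorption A = 144·0.13 + 144·0.46 + 61·0.6 + 119·0.32 = 159.64 m² sabins.
T₆₀ = 0.161·V/A = 0.161·536/159.64 = 0.541 s.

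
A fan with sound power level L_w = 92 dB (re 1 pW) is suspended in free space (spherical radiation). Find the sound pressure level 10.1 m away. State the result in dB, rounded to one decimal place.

L_p = L_w − 10·log₁₀(4π·r²) with r = 10.1 m.
4π·r² = 1282 m², 10·log₁₀ of that is 31.079 dB.
L_p = 92 − 31.079 = 60.92 dB.

60.9 dB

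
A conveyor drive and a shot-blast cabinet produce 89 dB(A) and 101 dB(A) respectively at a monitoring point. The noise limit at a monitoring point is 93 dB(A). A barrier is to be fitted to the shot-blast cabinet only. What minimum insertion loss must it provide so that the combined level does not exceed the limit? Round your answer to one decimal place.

Fixed contribution from the other source: Σ 10^(L/10) = 10^(89/10) = 7.943e+08 (89.00 dB(A)).
The limit corresponds to 10^(93/10) = 1.995e+09; subtracting the fixed part leaves 1.201e+09 for the shot-blast cabinet, i.e. 90.80 dB(A).
So the shot-blast cabinet must be reduced from 101 to 90.80 dB(A): IL = 10.20 dB.

10.2 dB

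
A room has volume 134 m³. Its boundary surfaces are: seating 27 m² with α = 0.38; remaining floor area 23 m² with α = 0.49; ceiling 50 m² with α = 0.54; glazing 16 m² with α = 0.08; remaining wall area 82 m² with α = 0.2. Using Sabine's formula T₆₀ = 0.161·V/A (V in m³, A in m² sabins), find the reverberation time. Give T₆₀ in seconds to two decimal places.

Summing Sᵢαᵢ: 27·0.38 + 23·0.49 + 50·0.54 + 16·0.08 + 82·0.2 = 66.21 m².
T₆₀ = 0.161·V/A = 0.161·134/66.21 = 0.326 s.

0.33 s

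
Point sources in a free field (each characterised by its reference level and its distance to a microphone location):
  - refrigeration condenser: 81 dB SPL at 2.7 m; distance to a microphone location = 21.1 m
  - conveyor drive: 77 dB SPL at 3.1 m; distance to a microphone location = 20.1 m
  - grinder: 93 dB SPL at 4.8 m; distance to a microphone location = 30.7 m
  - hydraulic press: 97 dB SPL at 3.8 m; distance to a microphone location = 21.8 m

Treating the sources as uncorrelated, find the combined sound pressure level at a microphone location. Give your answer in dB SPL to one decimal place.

Propagate each source to the receiver with L = L_ref − 20·log₁₀(r/r_ref), then add intensities.
refrigeration condenser: 81 − 20·log₁₀(21.1/2.7) = 81 − 17.86 = 63.14 dB SPL.
conveyor drive: 77 − 20·log₁₀(20.1/3.1) = 77 − 16.24 = 60.76 dB SPL.
grinder: 93 − 20·log₁₀(30.7/4.8) = 93 − 16.12 = 76.88 dB SPL.
hydraulic press: 97 − 20·log₁₀(21.8/3.8) = 97 − 15.17 = 81.83 dB SPL.
Σ 10^(L/10) = 2.043e+08 → L_total = 10·log₁₀(2.043e+08) = 83.10 dB SPL.

83.1 dB SPL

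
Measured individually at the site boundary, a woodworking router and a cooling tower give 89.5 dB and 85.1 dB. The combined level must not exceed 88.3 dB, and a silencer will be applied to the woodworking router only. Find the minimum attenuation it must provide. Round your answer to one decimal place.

4.0 dB

The untreated sources together contribute 10^(85.1/10) = 3.236e+08, i.e. 85.10 dB.
The limit corresponds to 10^(88.3/10) = 6.761e+08; subtracting the fixed part leaves 3.525e+08 for the woodworking router, i.e. 85.47 dB.
So the woodworking router must be reduced from 89.5 to 85.47 dB: IL = 4.03 dB.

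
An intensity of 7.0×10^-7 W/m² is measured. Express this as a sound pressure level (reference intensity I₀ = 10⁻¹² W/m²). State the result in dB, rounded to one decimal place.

I/I₀ = 7.0×10^-7/10⁻¹² = 7.0×10^5, and L = 10·log₁₀(I/I₀).
L = 10·(0.8451 + 5) = 58.45 dB.

58.5 dB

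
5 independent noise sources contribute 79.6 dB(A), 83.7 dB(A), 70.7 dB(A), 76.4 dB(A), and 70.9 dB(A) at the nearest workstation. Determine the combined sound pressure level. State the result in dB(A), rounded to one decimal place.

Incoherent sources combine by intensity addition: L_total = 10·log₁₀(Σ 10^(L_i/10)).
Σ 10^(L/10) = 10^(79.6/10) + 10^(83.7/10) + 10^(70.7/10) + 10^(76.4/10) + 10^(70.9/10) = 3.933e+08.
L_total = 10·log₁₀(3.933e+08) = 85.95 dB(A).

85.9 dB(A)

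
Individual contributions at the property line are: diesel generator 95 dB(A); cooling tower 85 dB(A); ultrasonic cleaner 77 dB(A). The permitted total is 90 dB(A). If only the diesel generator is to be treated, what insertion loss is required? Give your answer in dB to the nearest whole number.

7 dB

The untreated sources together contribute 10^(85/10) + 10^(77/10) = 3.663e+08, i.e. 85.64 dB(A).
The limit corresponds to 10^(90/10) = 1.000e+09; subtracting the fixed part leaves 6.337e+08 for the diesel generator, i.e. 88.02 dB(A).
Required insertion loss = 95 − 88.02 = 6.98 dB.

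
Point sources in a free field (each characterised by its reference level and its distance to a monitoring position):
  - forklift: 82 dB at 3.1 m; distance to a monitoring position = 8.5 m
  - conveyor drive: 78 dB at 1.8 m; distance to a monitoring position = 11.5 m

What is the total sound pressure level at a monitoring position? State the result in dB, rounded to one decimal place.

73.5 dB

First find each source's level at the receiver (point-source: −20·log₁₀(r/r_ref)), then combine on an intensity basis.
forklift: 82 − 20·log₁₀(8.5/3.1) = 82 − 8.76 = 73.24 dB.
conveyor drive: 78 − 20·log₁₀(11.5/1.8) = 78 − 16.11 = 61.89 dB.
Σ 10^(L/10) = 2.263e+07 → L_total = 10·log₁₀(2.263e+07) = 73.55 dB.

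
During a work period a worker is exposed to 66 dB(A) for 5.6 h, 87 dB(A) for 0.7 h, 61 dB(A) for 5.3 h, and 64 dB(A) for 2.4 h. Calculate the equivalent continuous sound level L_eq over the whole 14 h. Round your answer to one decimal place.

74.4 dB(A)

Weight each interval's intensity by its duration and average over T = 14 h:
Σ tᵢ·10^(Lᵢ/10) = 5.6·10^(66/10) + 0.7·10^(87/10) + 5.3·10^(61/10) + 2.4·10^(64/10) = 3.858e+08.
L_eq = 10·log₁₀(3.858e+08/14) = 74.40 dB(A).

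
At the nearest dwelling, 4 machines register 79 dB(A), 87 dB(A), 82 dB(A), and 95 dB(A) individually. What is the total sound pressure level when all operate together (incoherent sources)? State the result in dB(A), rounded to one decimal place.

Incoherent sources combine by intensity addition: L_total = 10·log₁₀(Σ 10^(L_i/10)).
Σ 10^(L/10) = 10^(79/10) + 10^(87/10) + 10^(82/10) + 10^(95/10) = 3.901e+09.
L_total = 10·log₁₀(3.901e+09) = 95.91 dB(A).

95.9 dB(A)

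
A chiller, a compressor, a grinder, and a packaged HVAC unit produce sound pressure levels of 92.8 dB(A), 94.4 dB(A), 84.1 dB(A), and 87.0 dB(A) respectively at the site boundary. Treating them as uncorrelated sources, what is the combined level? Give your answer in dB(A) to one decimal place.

97.3 dB(A)

For uncorrelated sources the intensities add, so convert each level to linear form, sum, and take 10·log₁₀ of the total.
Σ 10^(L/10) = 10^(92.8/10) + 10^(94.4/10) + 10^(84.1/10) + 10^(87.0/10) = 5.418e+09.
L_total = 10·log₁₀(5.418e+09) = 97.34 dB(A).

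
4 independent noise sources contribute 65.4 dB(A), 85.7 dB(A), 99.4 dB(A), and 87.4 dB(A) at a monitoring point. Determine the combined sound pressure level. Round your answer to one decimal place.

99.8 dB(A)

For uncorrelated sources the intensities add, so convert each level to linear form, sum, and take 10·log₁₀ of the total.
Σ 10^(L/10) = 10^(65.4/10) + 10^(85.7/10) + 10^(99.4/10) + 10^(87.4/10) = 9.634e+09.
L_total = 10·log₁₀(9.634e+09) = 99.84 dB(A).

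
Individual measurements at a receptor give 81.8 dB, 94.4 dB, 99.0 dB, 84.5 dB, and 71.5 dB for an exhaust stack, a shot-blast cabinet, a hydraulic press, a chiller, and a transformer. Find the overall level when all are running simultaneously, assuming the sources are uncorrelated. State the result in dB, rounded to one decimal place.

100.5 dB

For uncorrelated sources the intensities add, so convert each level to linear form, sum, and take 10·log₁₀ of the total.
Σ 10^(L/10) = 10^(81.8/10) + 10^(94.4/10) + 10^(99.0/10) + 10^(84.5/10) + 10^(71.5/10) = 1.114e+10.
L_total = 10·log₁₀(1.114e+10) = 100.47 dB.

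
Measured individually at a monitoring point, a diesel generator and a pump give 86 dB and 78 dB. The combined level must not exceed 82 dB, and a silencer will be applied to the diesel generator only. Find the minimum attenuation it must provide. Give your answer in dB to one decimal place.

6.2 dB

Everything except the diesel generator sums to 10^(78/10) = 6.310e+07 in linear terms, 78.00 dB.
To meet 82 dB overall, the treated diesel generator may contribute at most 10^(82/10) − 6.310e+07 = 9.539e+07, i.e. 79.80 dB.
Required insertion loss = 86 − 79.80 = 6.20 dB.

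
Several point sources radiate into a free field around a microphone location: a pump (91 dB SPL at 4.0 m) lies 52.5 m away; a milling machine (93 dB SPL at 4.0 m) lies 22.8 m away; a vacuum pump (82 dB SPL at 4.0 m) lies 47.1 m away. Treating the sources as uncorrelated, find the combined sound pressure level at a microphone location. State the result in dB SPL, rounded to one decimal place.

78.4 dB SPL

Apply inverse-square spreading to bring every level to the receiver, then sum 10^(L/10).
pump: 91 − 20·log₁₀(52.5/4.0) = 91 − 22.36 = 68.64 dB SPL.
milling machine: 93 − 20·log₁₀(22.8/4.0) = 93 − 15.12 = 77.88 dB SPL.
vacuum pump: 82 − 20·log₁₀(47.1/4.0) = 82 − 21.42 = 60.58 dB SPL.
Σ 10^(L/10) = 6.986e+07 → L_total = 10·log₁₀(6.986e+07) = 78.44 dB SPL.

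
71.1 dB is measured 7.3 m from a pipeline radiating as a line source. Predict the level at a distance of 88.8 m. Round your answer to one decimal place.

60.2 dB

For a line source, L₂ = L₁ − 10·log₁₀(r₂/r₁).
L₂ = 71.1 − 10·log₁₀(88.8/7.3) = 71.1 − 10.851 = 60.25 dB.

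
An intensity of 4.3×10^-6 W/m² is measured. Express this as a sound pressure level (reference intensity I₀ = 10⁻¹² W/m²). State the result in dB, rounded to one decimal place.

L = 10·log₁₀(I/I₀) = 10·log₁₀(4.3×10^-6/10⁻¹²) = 10·log₁₀(4.3×10^6).
L = 10·(0.6335 + 6) = 66.33 dB.

66.3 dB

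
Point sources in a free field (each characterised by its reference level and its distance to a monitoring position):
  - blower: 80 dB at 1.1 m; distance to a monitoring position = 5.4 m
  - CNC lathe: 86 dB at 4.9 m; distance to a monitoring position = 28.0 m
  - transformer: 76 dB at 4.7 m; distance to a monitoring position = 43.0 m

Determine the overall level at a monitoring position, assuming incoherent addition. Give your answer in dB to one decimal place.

Propagate each source to the receiver with L = L_ref − 20·log₁₀(r/r_ref), then add intensities.
blower: 80 − 20·log₁₀(5.4/1.1) = 80 − 13.82 = 66.18 dB.
CNC lathe: 86 − 20·log₁₀(28.0/4.9) = 86 − 15.14 = 70.86 dB.
transformer: 76 − 20·log₁₀(43.0/4.7) = 76 − 19.23 = 56.77 dB.
Σ 10^(L/10) = 1.682e+07 → L_total = 10·log₁₀(1.682e+07) = 72.26 dB.

72.3 dB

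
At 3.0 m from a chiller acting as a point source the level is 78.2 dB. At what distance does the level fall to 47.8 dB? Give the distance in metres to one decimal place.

99.3 m

Point-source spreading drops the level by 20·log₁₀(r₂/r₁); inverting, r₂/r₁ = 10^(ΔL/20).
r₂ = 3.0·10^((78.2−47.8)/20) = 3.0·10^(30.4/20) = 99.34 m.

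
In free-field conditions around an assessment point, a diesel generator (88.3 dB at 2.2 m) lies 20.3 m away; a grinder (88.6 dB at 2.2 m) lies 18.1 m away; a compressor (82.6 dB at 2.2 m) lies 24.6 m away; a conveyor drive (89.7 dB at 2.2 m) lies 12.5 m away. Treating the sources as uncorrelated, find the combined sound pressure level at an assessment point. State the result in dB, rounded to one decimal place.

76.9 dB

Apply inverse-square spreading to bring every level to the receiver, then sum 10^(L/10).
diesel generator: 88.3 − 20·log₁₀(20.3/2.2) = 88.3 − 19.30 = 69.00 dB.
grinder: 88.6 − 20·log₁₀(18.1/2.2) = 88.6 − 18.31 = 70.29 dB.
compressor: 82.6 − 20·log₁₀(24.6/2.2) = 82.6 − 20.97 = 61.63 dB.
conveyor drive: 89.7 − 20·log₁₀(12.5/2.2) = 89.7 − 15.09 = 74.61 dB.
Σ 10^(L/10) = 4.901e+07 → L_total = 10·log₁₀(4.901e+07) = 76.90 dB.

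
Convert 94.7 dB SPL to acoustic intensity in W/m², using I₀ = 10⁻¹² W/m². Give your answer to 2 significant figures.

0.0030 W/m²

I = I₀·10^(L/10) = 10⁻¹² × 10^(94.7/10) = 10^(-2.530).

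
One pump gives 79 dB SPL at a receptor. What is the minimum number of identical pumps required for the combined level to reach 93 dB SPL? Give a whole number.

26

N identical sources give L₁ + 10·log₁₀ N, so require 10·log₁₀ N ≥ 93 − 79 = 14.0 dB.
N ≥ 10^(14.0/10) = 25.119, so N = 26.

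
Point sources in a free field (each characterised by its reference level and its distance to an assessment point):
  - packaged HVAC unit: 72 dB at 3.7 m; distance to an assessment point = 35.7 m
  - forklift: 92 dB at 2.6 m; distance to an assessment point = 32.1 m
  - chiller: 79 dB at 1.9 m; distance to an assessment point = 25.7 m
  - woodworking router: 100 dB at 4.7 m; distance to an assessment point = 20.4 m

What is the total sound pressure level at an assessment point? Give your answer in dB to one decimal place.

Propagate each source to the receiver with L = L_ref − 20·log₁₀(r/r_ref), then add intensities.
packaged HVAC unit: 72 − 20·log₁₀(35.7/3.7) = 72 − 19.69 = 52.31 dB.
forklift: 92 − 20·log₁₀(32.1/2.6) = 92 − 21.83 = 70.17 dB.
chiller: 79 − 20·log₁₀(25.7/1.9) = 79 − 22.62 = 56.38 dB.
woodworking router: 100 − 20·log₁₀(20.4/4.7) = 100 − 12.75 = 87.25 dB.
Σ 10^(L/10) = 5.418e+08 → L_total = 10·log₁₀(5.418e+08) = 87.34 dB.

87.3 dB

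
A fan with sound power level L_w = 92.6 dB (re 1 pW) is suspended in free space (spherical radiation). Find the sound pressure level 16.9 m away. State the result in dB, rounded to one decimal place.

57.1 dB

L_p = L_w − 10·log₁₀(4π·r²) with r = 16.9 m.
4π·r² = 3589 m², 10·log₁₀ of that is 35.550 dB.
L_p = 92.6 − 35.550 = 57.05 dB.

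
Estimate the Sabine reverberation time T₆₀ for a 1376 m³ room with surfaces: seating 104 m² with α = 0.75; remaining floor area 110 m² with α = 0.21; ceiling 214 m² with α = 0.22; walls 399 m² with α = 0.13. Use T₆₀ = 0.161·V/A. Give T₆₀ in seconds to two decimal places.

1.11 s

Total absorption A = 104·0.75 + 110·0.21 + 214·0.22 + 399·0.13 = 200.05 m² sabins.
T₆₀ = 0.161 × 1376 / 200.05 = 1.107 s.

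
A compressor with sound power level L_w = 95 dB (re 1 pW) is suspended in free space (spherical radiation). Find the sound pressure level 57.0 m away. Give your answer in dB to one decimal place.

The power spreads over a sphere of area 4π·r², so L_p = L_w − 10·log₁₀(4π·r²).
4π·r² = 4.083e+04 m², 10·log₁₀ of that is 46.110 dB.
L_p = 95 − 46.110 = 48.89 dB.

48.9 dB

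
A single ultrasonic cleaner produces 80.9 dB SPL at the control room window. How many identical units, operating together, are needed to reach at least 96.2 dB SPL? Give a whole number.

The shortfall is 96.2 − 80.9 = 15.3 dB, and N units add 10·log₁₀ N, so need 10·log₁₀ N ≥ 15.3.
N ≥ 10^(15.3/10) = 33.884, so N = 34.

34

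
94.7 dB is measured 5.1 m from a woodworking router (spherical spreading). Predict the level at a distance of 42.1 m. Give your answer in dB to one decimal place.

For a point source, L₂ = L₁ − 20·log₁₀(r₂/r₁).
L₂ = 94.7 − 20·log₁₀(42.1/5.1) = 94.7 − 18.334 = 76.37 dB.

76.4 dB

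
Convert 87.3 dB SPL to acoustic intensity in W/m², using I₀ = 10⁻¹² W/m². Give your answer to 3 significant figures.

I/I₀ = 10^(87.3/10) = 5.37e+08, so I = 5.37e+08 × 10⁻¹² W/m².

0.000537 W/m²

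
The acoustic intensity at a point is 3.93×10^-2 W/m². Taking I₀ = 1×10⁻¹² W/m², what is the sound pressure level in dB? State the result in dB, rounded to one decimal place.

105.9 dB

Dividing by I₀ shifts the exponent by 12: I/I₀ = 3.93×10^10.
L = 10·(0.5944 + 10) = 105.94 dB.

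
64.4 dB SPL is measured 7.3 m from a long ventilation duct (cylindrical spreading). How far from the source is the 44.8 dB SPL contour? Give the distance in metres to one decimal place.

The 19.6 dB drop corresponds to a distance ratio of 10^(19.6/10) for a line source.
r₂ = 7.3·10^((64.4−44.8)/10) = 7.3·10^(19.6/10) = 665.77 m.

665.8 m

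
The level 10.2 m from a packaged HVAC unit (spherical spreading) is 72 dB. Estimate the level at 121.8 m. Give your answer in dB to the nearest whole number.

For a point source, L₂ = L₁ − 20·log₁₀(r₂/r₁).
L₂ = 72 − 20·log₁₀(121.8/10.2) = 72 − 21.541 = 50.46 dB.

50 dB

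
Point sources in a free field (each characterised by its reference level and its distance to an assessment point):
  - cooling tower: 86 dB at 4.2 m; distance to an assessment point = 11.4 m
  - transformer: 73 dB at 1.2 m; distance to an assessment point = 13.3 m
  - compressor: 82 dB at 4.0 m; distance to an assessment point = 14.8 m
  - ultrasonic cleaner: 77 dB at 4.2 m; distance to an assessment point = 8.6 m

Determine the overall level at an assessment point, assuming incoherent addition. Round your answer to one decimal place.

First find each source's level at the receiver (point-source: −20·log₁₀(r/r_ref)), then combine on an intensity basis.
cooling tower: 86 − 20·log₁₀(11.4/4.2) = 86 − 8.67 = 77.33 dB.
transformer: 73 − 20·log₁₀(13.3/1.2) = 73 − 20.89 = 52.11 dB.
compressor: 82 − 20·log₁₀(14.8/4.0) = 82 − 11.36 = 70.64 dB.
ultrasonic cleaner: 77 − 20·log₁₀(8.6/4.2) = 77 − 6.22 = 70.78 dB.
Σ 10^(L/10) = 7.773e+07 → L_total = 10·log₁₀(7.773e+07) = 78.91 dB.

78.9 dB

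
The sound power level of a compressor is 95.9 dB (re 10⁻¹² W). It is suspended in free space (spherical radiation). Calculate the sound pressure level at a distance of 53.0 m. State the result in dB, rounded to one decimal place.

The power spreads over a sphere of area 4π·r², so L_p = L_w − 10·log₁₀(4π·r²).
4π·r² = 3.53e+04 m², 10·log₁₀ of that is 45.478 dB.
L_p = 95.9 − 45.478 = 50.42 dB.

50.4 dB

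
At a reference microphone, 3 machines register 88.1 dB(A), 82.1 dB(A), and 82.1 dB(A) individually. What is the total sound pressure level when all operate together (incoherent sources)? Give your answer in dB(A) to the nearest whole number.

90 dB(A)

For uncorrelated sources the intensities add, so convert each level to linear form, sum, and take 10·log₁₀ of the total.
Σ 10^(L/10) = 10^(88.1/10) + 10^(82.1/10) + 10^(82.1/10) = 9.700e+08.
L_total = 10·log₁₀(9.700e+08) = 89.87 dB(A).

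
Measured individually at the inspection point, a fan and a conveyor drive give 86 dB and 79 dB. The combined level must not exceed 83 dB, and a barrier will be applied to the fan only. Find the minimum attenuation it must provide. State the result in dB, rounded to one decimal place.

5.2 dB

The untreated sources together contribute 10^(79/10) = 7.943e+07, i.e. 79.00 dB.
The limit corresponds to 10^(83/10) = 1.995e+08; subtracting the fixed part leaves 1.201e+08 for the fan, i.e. 80.80 dB.
Required insertion loss = 86 − 80.80 = 5.20 dB.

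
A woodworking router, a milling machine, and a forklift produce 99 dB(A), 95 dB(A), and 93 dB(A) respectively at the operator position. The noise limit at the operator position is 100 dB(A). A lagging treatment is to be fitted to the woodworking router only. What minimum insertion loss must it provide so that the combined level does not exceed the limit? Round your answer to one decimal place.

2.1 dB

The untreated sources together contribute 10^(95/10) + 10^(93/10) = 5.158e+09, i.e. 97.12 dB(A).
The limit corresponds to 10^(100/10) = 1.000e+10; subtracting the fixed part leaves 4.842e+09 for the woodworking router, i.e. 96.85 dB(A).
Required insertion loss = 99 − 96.85 = 2.15 dB.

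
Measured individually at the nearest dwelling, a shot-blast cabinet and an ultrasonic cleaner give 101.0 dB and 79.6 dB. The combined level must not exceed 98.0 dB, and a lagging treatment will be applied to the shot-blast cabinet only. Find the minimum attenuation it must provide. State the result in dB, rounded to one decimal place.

3.1 dB

The untreated sources together contribute 10^(79.6/10) = 9.120e+07, i.e. 79.60 dB.
The limit corresponds to 10^(98.0/10) = 6.310e+09; subtracting the fixed part leaves 6.218e+09 for the shot-blast cabinet, i.e. 97.94 dB.
Required insertion loss = 101.0 − 97.94 = 3.06 dB.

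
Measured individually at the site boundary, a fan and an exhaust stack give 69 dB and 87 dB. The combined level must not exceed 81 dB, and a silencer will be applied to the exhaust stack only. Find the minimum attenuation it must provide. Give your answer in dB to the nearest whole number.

6 dB

The untreated sources together contribute 10^(69/10) = 7.943e+06, i.e. 69.00 dB.
To meet 81 dB overall, the treated exhaust stack may contribute at most 10^(81/10) − 7.943e+06 = 1.179e+08, i.e. 80.72 dB.
So the exhaust stack must be reduced from 87 to 80.72 dB: IL = 6.28 dB.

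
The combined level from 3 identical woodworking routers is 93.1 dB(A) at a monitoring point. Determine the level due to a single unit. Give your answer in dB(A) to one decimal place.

88.3 dB(A)

3 equal contributions raise the level by 10·log₁₀ 3 = 4.771 dB, so each unit alone gives 93.1 − 4.771.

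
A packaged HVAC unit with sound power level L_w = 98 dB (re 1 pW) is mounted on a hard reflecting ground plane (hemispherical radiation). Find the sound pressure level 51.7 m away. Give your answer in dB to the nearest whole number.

56 dB

The power spreads over a hemisphere of area 2π·r², so L_p = L_w − 10·log₁₀(2π·r²).
2π·r² = 1.679e+04 m², 10·log₁₀ of that is 42.252 dB.
L_p = 98 − 42.252 = 55.75 dB.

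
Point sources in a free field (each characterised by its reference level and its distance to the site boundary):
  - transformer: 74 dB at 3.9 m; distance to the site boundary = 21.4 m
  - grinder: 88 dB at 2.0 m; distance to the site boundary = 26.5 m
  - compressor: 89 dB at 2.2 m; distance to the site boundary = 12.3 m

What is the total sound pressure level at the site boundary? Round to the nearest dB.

Propagate each source to the receiver with L = L_ref − 20·log₁₀(r/r_ref), then add intensities.
transformer: 74 − 20·log₁₀(21.4/3.9) = 74 − 14.79 = 59.21 dB.
grinder: 88 − 20·log₁₀(26.5/2.0) = 88 − 22.44 = 65.56 dB.
compressor: 89 − 20·log₁₀(12.3/2.2) = 89 − 14.95 = 74.05 dB.
Σ 10^(L/10) = 2.984e+07 → L_total = 10·log₁₀(2.984e+07) = 74.75 dB.

75 dB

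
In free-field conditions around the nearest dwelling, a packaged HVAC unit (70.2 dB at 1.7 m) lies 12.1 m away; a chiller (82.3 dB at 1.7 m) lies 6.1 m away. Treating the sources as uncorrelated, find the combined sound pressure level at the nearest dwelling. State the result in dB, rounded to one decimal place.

Apply inverse-square spreading to bring every level to the receiver, then sum 10^(L/10).
packaged HVAC unit: 70.2 − 20·log₁₀(12.1/1.7) = 70.2 − 17.05 = 53.15 dB.
chiller: 82.3 − 20·log₁₀(6.1/1.7) = 82.3 − 11.10 = 71.20 dB.
Σ 10^(L/10) = 1.340e+07 → L_total = 10·log₁₀(1.340e+07) = 71.27 dB.

71.3 dB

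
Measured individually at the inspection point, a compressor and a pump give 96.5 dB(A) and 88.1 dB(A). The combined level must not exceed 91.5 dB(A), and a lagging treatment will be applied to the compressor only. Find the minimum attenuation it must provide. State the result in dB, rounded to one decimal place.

7.7 dB

The untreated sources together contribute 10^(88.1/10) = 6.457e+08, i.e. 88.10 dB(A).
The limit corresponds to 10^(91.5/10) = 1.413e+09; subtracting the fixed part leaves 7.669e+08 for the compressor, i.e. 88.85 dB(A).
Required insertion loss = 96.5 − 88.85 = 7.65 dB.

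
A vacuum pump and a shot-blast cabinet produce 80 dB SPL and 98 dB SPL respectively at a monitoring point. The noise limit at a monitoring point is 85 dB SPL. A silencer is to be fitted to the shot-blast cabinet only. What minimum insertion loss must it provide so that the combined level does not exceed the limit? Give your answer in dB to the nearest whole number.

The untreated sources together contribute 10^(80/10) = 1.000e+08, i.e. 80.00 dB SPL.
To meet 85 dB SPL overall, the treated shot-blast cabinet may contribute at most 10^(85/10) − 1.000e+08 = 2.162e+08, i.e. 83.35 dB SPL.
Required insertion loss = 98 − 83.35 = 14.65 dB.

15 dB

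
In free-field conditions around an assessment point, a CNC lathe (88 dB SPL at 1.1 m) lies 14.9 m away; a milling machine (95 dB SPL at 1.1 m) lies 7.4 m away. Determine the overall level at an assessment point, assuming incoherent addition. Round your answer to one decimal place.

78.7 dB SPL

Propagate each source to the receiver with L = L_ref − 20·log₁₀(r/r_ref), then add intensities.
CNC lathe: 88 − 20·log₁₀(14.9/1.1) = 88 − 22.64 = 65.36 dB SPL.
milling machine: 95 − 20·log₁₀(7.4/1.1) = 95 − 16.56 = 78.44 dB SPL.
Σ 10^(L/10) = 7.331e+07 → L_total = 10·log₁₀(7.331e+07) = 78.65 dB SPL.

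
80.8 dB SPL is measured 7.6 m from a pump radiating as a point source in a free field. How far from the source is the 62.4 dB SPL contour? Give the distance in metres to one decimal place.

Point-source spreading drops the level by 20·log₁₀(r₂/r₁); inverting, r₂/r₁ = 10^(ΔL/20).
r₂ = 7.6·10^((80.8−62.4)/20) = 7.6·10^(18.4/20) = 63.21 m.

63.2 m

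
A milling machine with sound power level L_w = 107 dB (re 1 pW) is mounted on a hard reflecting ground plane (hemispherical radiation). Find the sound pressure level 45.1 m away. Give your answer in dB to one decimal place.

L_p = L_w − 10·log₁₀(2π·r²) with r = 45.1 m.
2π·r² = 1.278e+04 m², 10·log₁₀ of that is 41.065 dB.
L_p = 107 − 41.065 = 65.93 dB.

65.9 dB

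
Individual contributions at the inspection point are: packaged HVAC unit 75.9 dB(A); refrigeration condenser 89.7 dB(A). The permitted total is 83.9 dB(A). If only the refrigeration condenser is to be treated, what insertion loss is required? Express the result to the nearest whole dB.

7 dB

The untreated sources together contribute 10^(75.9/10) = 3.890e+07, i.e. 75.90 dB(A).
To meet 83.9 dB(A) overall, the treated refrigeration condenser may contribute at most 10^(83.9/10) − 3.890e+07 = 2.066e+08, i.e. 83.15 dB(A).
So the refrigeration condenser must be reduced from 89.7 to 83.15 dB(A): IL = 6.55 dB.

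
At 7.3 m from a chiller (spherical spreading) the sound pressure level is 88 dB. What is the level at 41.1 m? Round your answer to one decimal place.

Point-source attenuation: ΔL = 20·log₁₀(r₂/r₁) = 20·log₁₀(41.1/7.3) = 15.010 dB.
L₂ = 88 − 20·log₁₀(41.1/7.3) = 88 − 15.010 = 72.99 dB.

73.0 dB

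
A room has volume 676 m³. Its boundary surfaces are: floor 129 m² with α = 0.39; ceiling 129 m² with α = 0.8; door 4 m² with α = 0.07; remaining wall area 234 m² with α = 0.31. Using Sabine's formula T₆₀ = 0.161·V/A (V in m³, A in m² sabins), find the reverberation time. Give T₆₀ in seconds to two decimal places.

Total absorption A = 129·0.39 + 129·0.8 + 4·0.07 + 234·0.31 = 226.33 m² sabins.
T₆₀ = 0.161·V/A = 0.161·676/226.33 = 0.481 s.

0.48 s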